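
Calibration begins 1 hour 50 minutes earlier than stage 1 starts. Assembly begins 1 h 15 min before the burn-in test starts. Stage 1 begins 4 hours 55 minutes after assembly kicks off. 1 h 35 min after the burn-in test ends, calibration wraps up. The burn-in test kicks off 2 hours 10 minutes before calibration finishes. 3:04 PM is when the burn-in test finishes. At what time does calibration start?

Calibration ends at 3:04 PM + 95 min = 4:39 PM.
The burn-in test starts at 4:39 PM − 130 min = 2:29 PM.
Assembly starts at 2:29 PM − 75 min = 1:14 PM.
Stage 1 starts at 1:14 PM + 295 min = 6:09 PM.
Calibration starts at 6:09 PM − 110 min = 4:19 PM.

4:19 PM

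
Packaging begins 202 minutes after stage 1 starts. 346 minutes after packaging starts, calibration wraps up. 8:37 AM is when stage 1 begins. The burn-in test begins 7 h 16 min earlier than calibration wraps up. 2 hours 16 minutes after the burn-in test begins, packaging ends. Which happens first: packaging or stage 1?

stage 1

Packaging starts at 8:37 AM + 202 min = 11:59 AM.
Packaging starts at 11:59 AM and stage 1 starts at 8:37 AM, so stage 1 is first.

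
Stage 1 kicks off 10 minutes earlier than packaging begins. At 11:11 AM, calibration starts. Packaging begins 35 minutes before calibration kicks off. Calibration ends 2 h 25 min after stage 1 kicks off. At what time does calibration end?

Packaging starts at 11:11 AM − 35 min = 10:36 AM.
Stage 1 starts at 10:36 AM − 10 min = 10:26 AM.
Calibration ends at 10:26 AM + 145 min = 12:51 PM.

12:51 PM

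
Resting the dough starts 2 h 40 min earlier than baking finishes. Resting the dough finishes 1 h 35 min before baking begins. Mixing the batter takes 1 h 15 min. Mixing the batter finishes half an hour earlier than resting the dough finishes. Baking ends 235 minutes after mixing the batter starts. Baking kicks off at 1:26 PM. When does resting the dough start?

Resting the dough ends at 1:26 PM − 95 min = 11:51 AM.
Mixing the batter ends at 11:51 AM − 30 min = 11:21 AM.
Mixing the batter starts at 11:21 AM − 75 min = 10:06 AM.
Baking ends at 10:06 AM + 235 min = 2:01 PM.
Resting the dough starts at 2:01 PM − 160 min = 11:21 AM.

11:21 AM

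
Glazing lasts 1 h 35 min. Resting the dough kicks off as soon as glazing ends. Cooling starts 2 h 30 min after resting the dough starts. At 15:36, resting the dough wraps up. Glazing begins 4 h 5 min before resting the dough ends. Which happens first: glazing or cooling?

Glazing starts at 15:36 − 245 min = 11:31.
Glazing ends at 11:31 + 95 min = 13:06.
So resting the dough starts at 13:06.
Cooling starts at 13:06 + 150 min = 15:36.
Glazing starts at 11:31 and cooling starts at 15:36, so glazing is first.

glazing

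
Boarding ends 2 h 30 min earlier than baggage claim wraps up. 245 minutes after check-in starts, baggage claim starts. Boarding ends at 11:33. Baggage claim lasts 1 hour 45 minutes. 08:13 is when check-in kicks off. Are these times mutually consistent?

Baggage claim starts at 08:13 + 245 min = 12:18.
Baggage claim ends at 12:18 + 105 min = 14:03.
Boarding ends at 14:03 − 150 min = 11:33.
That matches the stated 11:33, so the schedule is consistent.

Yes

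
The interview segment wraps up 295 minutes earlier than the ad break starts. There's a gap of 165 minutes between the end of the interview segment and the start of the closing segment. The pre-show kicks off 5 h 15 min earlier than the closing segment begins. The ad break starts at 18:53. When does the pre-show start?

The interview segment ends at 18:53 − 295 min = 13:58.
The closing segment starts at 13:58 + 165 min = 16:43.
The pre-show starts at 16:43 − 315 min = 11:28.

11:28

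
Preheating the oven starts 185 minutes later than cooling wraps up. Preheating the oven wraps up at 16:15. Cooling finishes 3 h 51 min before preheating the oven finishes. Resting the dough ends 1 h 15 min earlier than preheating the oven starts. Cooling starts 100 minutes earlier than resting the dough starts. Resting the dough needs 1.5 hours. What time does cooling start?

11:04

Cooling ends at 16:15 − 231 min = 12:24.
Preheating the oven starts at 12:24 + 185 min = 15:29.
Resting the dough ends at 15:29 − 75 min = 14:14.
Resting the dough starts at 14:14 − 90 min = 12:44.
Cooling starts at 12:44 − 100 min = 11:04.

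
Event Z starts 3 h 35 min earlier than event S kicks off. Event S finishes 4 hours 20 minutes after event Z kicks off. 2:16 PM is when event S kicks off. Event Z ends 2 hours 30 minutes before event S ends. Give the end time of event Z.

Event Z starts at 2:16 PM − 215 min = 10:41 AM.
Event S ends at 10:41 AM + 260 min = 3:01 PM.
Event Z ends at 3:01 PM − 150 min = 12:31 PM.

12:31 PM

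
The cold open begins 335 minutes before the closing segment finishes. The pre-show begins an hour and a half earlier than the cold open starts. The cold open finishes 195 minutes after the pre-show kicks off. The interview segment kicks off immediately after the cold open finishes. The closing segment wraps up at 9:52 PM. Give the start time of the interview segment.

6:02 PM

The cold open starts at 9:52 PM − 335 min = 4:17 PM.
The pre-show starts at 4:17 PM − 90 min = 2:47 PM.
The cold open ends at 2:47 PM + 195 min = 6:02 PM.
So the interview segment starts at 6:02 PM.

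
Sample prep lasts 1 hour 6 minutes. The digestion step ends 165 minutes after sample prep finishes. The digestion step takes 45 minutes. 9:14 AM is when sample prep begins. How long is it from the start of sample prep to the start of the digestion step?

3 h 6 min

Sample prep ends at 9:14 AM + 66 min = 10:20 AM.
The digestion step ends at 10:20 AM + 165 min = 1:05 PM.
The digestion step starts at 1:05 PM − 45 min = 12:20 PM.
From 9:14 AM to 12:20 PM is 3 h 6 min.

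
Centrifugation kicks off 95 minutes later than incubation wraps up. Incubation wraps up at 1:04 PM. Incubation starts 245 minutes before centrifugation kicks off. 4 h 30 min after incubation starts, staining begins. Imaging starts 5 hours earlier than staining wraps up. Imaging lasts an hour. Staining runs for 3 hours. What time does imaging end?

Centrifugation starts at 1:04 PM + 95 min = 2:39 PM.
Incubation starts at 2:39 PM − 245 min = 10:34 AM.
Staining starts at 10:34 AM + 270 min = 3:04 PM.
Staining ends at 3:04 PM + 180 min = 6:04 PM.
Imaging starts at 6:04 PM − 300 min = 1:04 PM.
Imaging ends at 1:04 PM + 60 min = 2:04 PM.

2:04 PM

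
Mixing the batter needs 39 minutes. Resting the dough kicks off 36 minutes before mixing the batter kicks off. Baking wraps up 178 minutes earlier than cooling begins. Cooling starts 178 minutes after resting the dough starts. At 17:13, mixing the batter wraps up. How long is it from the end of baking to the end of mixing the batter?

Mixing the batter starts at 17:13 − 39 min = 16:34.
Resting the dough starts at 16:34 − 36 min = 15:58.
Cooling starts at 15:58 + 178 min = 18:56.
Baking ends at 18:56 − 178 min = 15:58.
From 15:58 to 17:13 is 1 h 15 min.

1 h 15 min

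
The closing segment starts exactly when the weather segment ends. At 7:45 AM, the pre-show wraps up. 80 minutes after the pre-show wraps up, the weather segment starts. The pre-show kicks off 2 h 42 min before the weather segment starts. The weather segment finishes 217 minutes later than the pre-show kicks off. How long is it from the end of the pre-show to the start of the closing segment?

The weather segment starts at 7:45 AM + 80 min = 9:05 AM.
The pre-show starts at 9:05 AM − 162 min = 6:23 AM.
The weather segment ends at 6:23 AM + 217 min = 10:00 AM.
So the closing segment starts at 10:00 AM.
From 7:45 AM to 10:00 AM is 2 h 15 min.

2 h 15 min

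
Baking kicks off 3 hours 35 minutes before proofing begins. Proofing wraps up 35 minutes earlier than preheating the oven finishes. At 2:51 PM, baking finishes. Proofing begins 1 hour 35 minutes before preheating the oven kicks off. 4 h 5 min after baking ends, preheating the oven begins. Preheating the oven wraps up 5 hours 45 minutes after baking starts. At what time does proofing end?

6:56 PM

Preheating the oven starts at 2:51 PM + 245 min = 6:56 PM.
Proofing starts at 6:56 PM − 95 min = 5:21 PM.
Baking starts at 5:21 PM − 215 min = 1:46 PM.
Preheating the oven ends at 1:46 PM + 345 min = 7:31 PM.
Proofing ends at 7:31 PM − 35 min = 6:56 PM.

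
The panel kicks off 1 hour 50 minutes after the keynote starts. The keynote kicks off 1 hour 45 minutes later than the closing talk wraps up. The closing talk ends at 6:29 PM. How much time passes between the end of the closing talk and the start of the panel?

215 minutes

The keynote starts at 6:29 PM + 105 min = 8:14 PM.
The panel starts at 8:14 PM + 110 min = 10:04 PM.
From 6:29 PM to 10:04 PM is 215 minutes.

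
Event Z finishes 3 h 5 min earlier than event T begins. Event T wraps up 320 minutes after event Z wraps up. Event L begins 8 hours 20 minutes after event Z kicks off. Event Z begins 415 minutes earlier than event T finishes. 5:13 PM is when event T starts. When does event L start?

Event Z ends at 5:13 PM − 185 min = 2:08 PM.
Event T ends at 2:08 PM + 320 min = 7:28 PM.
Event Z starts at 7:28 PM − 415 min = 12:33 PM.
Event L starts at 12:33 PM + 500 min = 8:53 PM.

8:53 PM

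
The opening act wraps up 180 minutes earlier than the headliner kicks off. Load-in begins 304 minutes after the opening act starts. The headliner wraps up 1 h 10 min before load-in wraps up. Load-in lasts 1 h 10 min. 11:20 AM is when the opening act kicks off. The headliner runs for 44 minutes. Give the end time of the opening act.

Load-in starts at 11:20 AM + 304 min = 4:24 PM.
Load-in ends at 4:24 PM + 70 min = 5:34 PM.
The headliner ends at 5:34 PM − 70 min = 4:24 PM.
The headliner starts at 4:24 PM − 44 min = 3:40 PM.
The opening act ends at 3:40 PM − 180 min = 12:40 PM.

12:40 PM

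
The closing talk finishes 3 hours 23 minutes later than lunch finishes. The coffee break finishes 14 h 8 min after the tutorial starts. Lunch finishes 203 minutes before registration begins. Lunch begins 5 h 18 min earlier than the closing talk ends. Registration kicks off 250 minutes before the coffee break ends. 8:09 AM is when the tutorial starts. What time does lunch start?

12:49 PM

The coffee break ends at 8:09 AM + 848 min = 10:17 PM.
Registration starts at 10:17 PM − 250 min = 6:07 PM.
Lunch ends at 6:07 PM − 203 min = 2:44 PM.
The closing talk ends at 2:44 PM + 203 min = 6:07 PM.
Lunch starts at 6:07 PM − 318 min = 12:49 PM.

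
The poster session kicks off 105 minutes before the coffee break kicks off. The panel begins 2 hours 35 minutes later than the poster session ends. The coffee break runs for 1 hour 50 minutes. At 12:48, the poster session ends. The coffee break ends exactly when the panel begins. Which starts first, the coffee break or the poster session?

The panel starts at 12:48 + 155 min = 15:23.
So the coffee break ends at 15:23.
The coffee break starts at 15:23 − 110 min = 13:33.
The poster session starts at 13:33 − 105 min = 11:48.
The coffee break starts at 13:33 and the poster session starts at 11:48, so the poster session is first.

the poster session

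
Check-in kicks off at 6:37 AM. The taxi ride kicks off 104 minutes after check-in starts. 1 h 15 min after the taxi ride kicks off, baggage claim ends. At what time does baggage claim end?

9:36 AM

The taxi ride starts at 6:37 AM + 104 min = 8:21 AM.
Baggage claim ends at 8:21 AM + 75 min = 9:36 AM.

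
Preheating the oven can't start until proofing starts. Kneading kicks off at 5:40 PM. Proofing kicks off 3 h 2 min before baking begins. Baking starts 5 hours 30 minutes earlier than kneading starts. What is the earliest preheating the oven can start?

9:08 AM

Baking starts at 5:40 PM − 330 min = 12:10 PM.
Proofing starts at 12:10 PM − 182 min = 9:08 AM.
Preheating the oven is bounded by proofing, so the earliest it can start is 9:08 AM.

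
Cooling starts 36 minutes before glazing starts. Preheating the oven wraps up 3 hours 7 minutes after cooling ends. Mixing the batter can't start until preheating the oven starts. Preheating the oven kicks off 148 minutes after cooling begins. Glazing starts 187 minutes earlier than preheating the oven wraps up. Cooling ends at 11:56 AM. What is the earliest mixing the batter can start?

1:48 PM

Preheating the oven ends at 11:56 AM + 187 min = 3:03 PM.
Glazing starts at 3:03 PM − 187 min = 11:56 AM.
Cooling starts at 11:56 AM − 36 min = 11:20 AM.
Preheating the oven starts at 11:20 AM + 148 min = 1:48 PM.
Mixing the batter is bounded by preheating the oven, so the earliest it can start is 1:48 PM.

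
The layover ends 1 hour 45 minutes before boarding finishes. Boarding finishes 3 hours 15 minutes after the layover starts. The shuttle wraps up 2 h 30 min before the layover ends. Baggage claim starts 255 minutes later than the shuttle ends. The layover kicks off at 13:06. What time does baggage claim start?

Boarding ends at 13:06 + 195 min = 16:21.
The layover ends at 16:21 − 105 min = 14:36.
The shuttle ends at 14:36 − 150 min = 12:06.
Baggage claim starts at 12:06 + 255 min = 16:21.

16:21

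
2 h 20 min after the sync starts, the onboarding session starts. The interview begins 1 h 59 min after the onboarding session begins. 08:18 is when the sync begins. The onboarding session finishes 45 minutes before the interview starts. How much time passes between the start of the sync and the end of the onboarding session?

3 h 34 min

The onboarding session starts at 08:18 + 140 min = 10:38.
The interview starts at 10:38 + 119 min = 12:37.
The onboarding session ends at 12:37 − 45 min = 11:52.
From 08:18 to 11:52 is 3 h 34 min.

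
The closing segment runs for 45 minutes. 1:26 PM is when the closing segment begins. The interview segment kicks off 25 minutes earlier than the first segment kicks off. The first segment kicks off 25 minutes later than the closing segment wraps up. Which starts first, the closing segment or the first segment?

The closing segment ends at 1:26 PM + 45 min = 2:11 PM.
The first segment starts at 2:11 PM + 25 min = 2:36 PM.
The closing segment starts at 1:26 PM and the first segment starts at 2:36 PM, so the closing segment is first.

the closing segment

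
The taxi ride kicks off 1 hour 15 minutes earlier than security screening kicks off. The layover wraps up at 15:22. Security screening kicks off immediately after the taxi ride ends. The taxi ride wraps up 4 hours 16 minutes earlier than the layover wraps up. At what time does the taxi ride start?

09:51

The taxi ride ends at 15:22 − 256 min = 11:06.
So security screening starts at 11:06.
The taxi ride starts at 11:06 − 75 min = 09:51.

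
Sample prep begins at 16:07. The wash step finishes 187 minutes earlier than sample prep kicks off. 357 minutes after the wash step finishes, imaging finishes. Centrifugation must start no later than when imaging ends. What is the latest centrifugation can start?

18:57

The wash step ends at 16:07 − 187 min = 13:00.
Imaging ends at 13:00 + 357 min = 18:57.
Centrifugation is bounded by imaging, so the latest it can start is 18:57.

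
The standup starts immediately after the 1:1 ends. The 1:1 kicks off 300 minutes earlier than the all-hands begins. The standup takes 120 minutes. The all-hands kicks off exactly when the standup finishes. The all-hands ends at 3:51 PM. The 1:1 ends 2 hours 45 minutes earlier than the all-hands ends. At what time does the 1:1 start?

The 1:1 ends at 3:51 PM − 165 min = 1:06 PM.
So the standup starts at 1:06 PM.
The standup ends at 1:06 PM + 120 min = 3:06 PM.
So the all-hands starts at 3:06 PM.
The 1:1 starts at 3:06 PM − 300 min = 10:06 AM.

10:06 AM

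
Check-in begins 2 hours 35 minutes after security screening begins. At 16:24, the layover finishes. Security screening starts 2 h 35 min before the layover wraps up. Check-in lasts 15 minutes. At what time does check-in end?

16:39

Security screening starts at 16:24 − 155 min = 13:49.
Check-in starts at 13:49 + 155 min = 16:24.
Check-in ends at 16:24 + 15 min = 16:39.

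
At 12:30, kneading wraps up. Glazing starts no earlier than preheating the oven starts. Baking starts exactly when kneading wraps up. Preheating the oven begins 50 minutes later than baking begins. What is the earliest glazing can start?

Baking starts at 12:30.
Preheating the oven starts at 12:30 + 50 min = 13:20.
Glazing is bounded by preheating the oven, so the earliest it can start is 13:20.

13:20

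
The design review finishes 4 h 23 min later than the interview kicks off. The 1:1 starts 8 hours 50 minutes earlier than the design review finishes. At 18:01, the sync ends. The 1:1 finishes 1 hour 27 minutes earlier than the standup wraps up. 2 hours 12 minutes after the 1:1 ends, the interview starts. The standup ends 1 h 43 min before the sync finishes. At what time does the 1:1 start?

12:36

The standup ends at 18:01 − 103 min = 16:18.
The 1:1 ends at 16:18 − 87 min = 14:51.
The interview starts at 14:51 + 132 min = 17:03.
The design review ends at 17:03 + 263 min = 21:26.
The 1:1 starts at 21:26 − 530 min = 12:36.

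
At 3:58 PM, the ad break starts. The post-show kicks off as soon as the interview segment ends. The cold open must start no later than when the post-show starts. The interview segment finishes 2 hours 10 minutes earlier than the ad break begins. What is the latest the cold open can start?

1:48 PM

The interview segment ends at 3:58 PM − 130 min = 1:48 PM.
So the post-show starts at 1:48 PM.
The cold open is bounded by the post-show, so the latest it can start is 1:48 PM.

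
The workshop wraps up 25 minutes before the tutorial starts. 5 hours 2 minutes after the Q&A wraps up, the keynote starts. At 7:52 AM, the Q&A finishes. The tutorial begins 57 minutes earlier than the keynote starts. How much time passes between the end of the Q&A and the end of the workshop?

The keynote starts at 7:52 AM + 302 min = 12:54 PM.
The tutorial starts at 12:54 PM − 57 min = 11:57 AM.
The workshop ends at 11:57 AM − 25 min = 11:32 AM.
From 7:52 AM to 11:32 AM is 3 hours 40 minutes.

3 hours 40 minutes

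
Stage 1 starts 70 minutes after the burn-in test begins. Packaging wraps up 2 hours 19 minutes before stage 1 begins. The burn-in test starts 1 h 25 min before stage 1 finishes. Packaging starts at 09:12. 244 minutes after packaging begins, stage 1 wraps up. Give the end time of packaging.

10:42

Stage 1 ends at 09:12 + 244 min = 13:16.
The burn-in test starts at 13:16 − 85 min = 11:51.
Stage 1 starts at 11:51 + 70 min = 13:01.
Packaging ends at 13:01 − 139 min = 10:42.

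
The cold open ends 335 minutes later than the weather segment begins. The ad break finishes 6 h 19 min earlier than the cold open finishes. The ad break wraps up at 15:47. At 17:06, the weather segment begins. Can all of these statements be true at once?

The cold open ends at 17:06 + 335 min = 22:41.
The ad break ends at 22:41 − 379 min = 16:22.
But the ad break is also said to end at 15:47 — a 35-minute conflict.

No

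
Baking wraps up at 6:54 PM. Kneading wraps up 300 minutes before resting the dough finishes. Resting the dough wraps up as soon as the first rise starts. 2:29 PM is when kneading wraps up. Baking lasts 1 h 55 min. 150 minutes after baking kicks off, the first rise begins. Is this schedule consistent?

Yes

Baking starts at 6:54 PM − 115 min = 4:59 PM.
The first rise starts at 4:59 PM + 150 min = 7:29 PM.
So resting the dough ends at 7:29 PM.
Kneading ends at 7:29 PM − 300 min = 2:29 PM.
That matches the stated 2:29 PM, so the schedule is consistent.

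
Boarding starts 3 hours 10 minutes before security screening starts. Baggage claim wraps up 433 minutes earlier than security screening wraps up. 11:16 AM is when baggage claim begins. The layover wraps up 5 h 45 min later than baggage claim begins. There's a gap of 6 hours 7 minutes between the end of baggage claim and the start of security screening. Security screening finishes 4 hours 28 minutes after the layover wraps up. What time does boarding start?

5:13 PM

The layover ends at 11:16 AM + 345 min = 5:01 PM.
Security screening ends at 5:01 PM + 268 min = 9:29 PM.
Baggage claim ends at 9:29 PM − 433 min = 2:16 PM.
Security screening starts at 2:16 PM + 367 min = 8:23 PM.
Boarding starts at 8:23 PM − 190 min = 5:13 PM.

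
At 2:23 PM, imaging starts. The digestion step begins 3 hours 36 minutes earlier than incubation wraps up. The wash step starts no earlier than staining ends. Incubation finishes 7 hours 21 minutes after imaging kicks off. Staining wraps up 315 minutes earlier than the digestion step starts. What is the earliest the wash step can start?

12:53 PM

Incubation ends at 2:23 PM + 441 min = 9:44 PM.
The digestion step starts at 9:44 PM − 216 min = 6:08 PM.
Staining ends at 6:08 PM − 315 min = 12:53 PM.
The wash step is bounded by staining, so the earliest it can start is 12:53 PM.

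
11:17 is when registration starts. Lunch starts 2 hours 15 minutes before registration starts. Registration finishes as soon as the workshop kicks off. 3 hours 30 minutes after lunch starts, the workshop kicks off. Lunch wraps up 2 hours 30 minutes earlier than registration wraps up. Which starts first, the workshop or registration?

Lunch starts at 11:17 − 135 min = 09:02.
The workshop starts at 09:02 + 210 min = 12:32.
The workshop starts at 12:32 and registration starts at 11:17, so registration is first.

registration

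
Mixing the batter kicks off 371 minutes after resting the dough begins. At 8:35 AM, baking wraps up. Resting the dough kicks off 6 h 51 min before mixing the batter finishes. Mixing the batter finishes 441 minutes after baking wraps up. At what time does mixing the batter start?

3:16 PM

Mixing the batter ends at 8:35 AM + 441 min = 3:56 PM.
Resting the dough starts at 3:56 PM − 411 min = 9:05 AM.
Mixing the batter starts at 9:05 AM + 371 min = 3:16 PM.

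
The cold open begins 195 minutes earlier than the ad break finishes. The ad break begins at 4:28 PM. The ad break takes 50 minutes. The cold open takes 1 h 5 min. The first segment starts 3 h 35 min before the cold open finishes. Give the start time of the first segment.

The ad break ends at 4:28 PM + 50 min = 5:18 PM.
The cold open starts at 5:18 PM − 195 min = 2:03 PM.
The cold open ends at 2:03 PM + 65 min = 3:08 PM.
The first segment starts at 3:08 PM − 215 min = 11:33 AM.

11:33 AM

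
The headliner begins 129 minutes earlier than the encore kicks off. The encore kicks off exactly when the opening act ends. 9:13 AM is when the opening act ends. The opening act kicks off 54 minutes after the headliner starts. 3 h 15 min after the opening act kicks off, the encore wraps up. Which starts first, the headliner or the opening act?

The encore starts at 9:13 AM.
The headliner starts at 9:13 AM − 129 min = 7:04 AM.
The opening act starts at 7:04 AM + 54 min = 7:58 AM.
The headliner starts at 7:04 AM and the opening act starts at 7:58 AM, so the headliner is first.

the headliner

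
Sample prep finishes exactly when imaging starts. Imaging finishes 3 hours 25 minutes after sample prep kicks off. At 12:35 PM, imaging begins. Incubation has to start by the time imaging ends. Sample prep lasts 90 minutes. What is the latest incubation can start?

2:30 PM

Sample prep ends at 12:35 PM.
Sample prep starts at 12:35 PM − 90 min = 11:05 AM.
Imaging ends at 11:05 AM + 205 min = 2:30 PM.
Incubation is bounded by imaging, so the latest it can start is 2:30 PM.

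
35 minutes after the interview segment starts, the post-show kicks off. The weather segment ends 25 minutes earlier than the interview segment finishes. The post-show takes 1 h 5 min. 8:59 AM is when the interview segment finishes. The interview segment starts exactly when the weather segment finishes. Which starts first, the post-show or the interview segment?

the interview segment

The weather segment ends at 8:59 AM − 25 min = 8:34 AM.
So the interview segment starts at 8:34 AM.
The post-show starts at 8:34 AM + 35 min = 9:09 AM.
The post-show starts at 9:09 AM and the interview segment starts at 8:34 AM, so the interview segment is first.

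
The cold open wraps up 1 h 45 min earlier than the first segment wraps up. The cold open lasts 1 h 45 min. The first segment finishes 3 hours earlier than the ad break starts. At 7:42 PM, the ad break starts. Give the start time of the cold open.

1:12 PM

The first segment ends at 7:42 PM − 180 min = 4:42 PM.
The cold open ends at 4:42 PM − 105 min = 2:57 PM.
The cold open starts at 2:57 PM − 105 min = 1:12 PM.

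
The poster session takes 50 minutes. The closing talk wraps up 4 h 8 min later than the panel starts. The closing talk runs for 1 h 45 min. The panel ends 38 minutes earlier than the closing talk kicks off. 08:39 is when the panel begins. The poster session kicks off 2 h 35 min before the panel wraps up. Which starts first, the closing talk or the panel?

The closing talk ends at 08:39 + 248 min = 12:47.
The closing talk starts at 12:47 − 105 min = 11:02.
The closing talk starts at 11:02 and the panel starts at 08:39, so the panel is first.

the panel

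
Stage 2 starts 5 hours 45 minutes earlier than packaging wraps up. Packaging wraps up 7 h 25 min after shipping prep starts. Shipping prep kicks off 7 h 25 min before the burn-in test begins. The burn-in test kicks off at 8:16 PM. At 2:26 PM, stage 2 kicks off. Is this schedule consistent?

Shipping prep starts at 8:16 PM − 445 min = 12:51 PM.
Packaging ends at 12:51 PM + 445 min = 8:16 PM.
Stage 2 starts at 8:16 PM − 345 min = 2:31 PM.
But stage 2 is also said to start at 2:26 PM — a 5-minute conflict.

No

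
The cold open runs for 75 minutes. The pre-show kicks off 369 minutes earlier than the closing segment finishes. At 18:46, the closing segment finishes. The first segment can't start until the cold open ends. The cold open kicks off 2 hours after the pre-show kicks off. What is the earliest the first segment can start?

The pre-show starts at 18:46 − 369 min = 12:37.
The cold open starts at 12:37 + 120 min = 14:37.
The cold open ends at 14:37 + 75 min = 15:52.
The first segment is bounded by the cold open, so the earliest it can start is 15:52.

15:52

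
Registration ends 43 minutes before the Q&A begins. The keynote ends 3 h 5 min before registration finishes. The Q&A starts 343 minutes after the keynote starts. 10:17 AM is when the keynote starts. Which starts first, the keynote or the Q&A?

the keynote

The Q&A starts at 10:17 AM + 343 min = 4:00 PM.
The keynote starts at 10:17 AM and the Q&A starts at 4:00 PM, so the keynote is first.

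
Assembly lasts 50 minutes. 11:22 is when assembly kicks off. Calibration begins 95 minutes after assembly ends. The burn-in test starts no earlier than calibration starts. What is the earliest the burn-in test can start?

13:47

Assembly ends at 11:22 + 50 min = 12:12.
Calibration starts at 12:12 + 95 min = 13:47.
The burn-in test is bounded by calibration, so the earliest it can start is 13:47.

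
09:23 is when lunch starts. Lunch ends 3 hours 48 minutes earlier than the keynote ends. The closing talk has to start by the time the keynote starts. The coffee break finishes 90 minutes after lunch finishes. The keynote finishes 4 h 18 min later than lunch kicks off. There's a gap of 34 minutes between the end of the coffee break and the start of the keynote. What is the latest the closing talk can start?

11:57

The keynote ends at 09:23 + 258 min = 13:41.
Lunch ends at 13:41 − 228 min = 09:53.
The coffee break ends at 09:53 + 90 min = 11:23.
The keynote starts at 11:23 + 34 min = 11:57.
The closing talk is bounded by the keynote, so the latest it can start is 11:57.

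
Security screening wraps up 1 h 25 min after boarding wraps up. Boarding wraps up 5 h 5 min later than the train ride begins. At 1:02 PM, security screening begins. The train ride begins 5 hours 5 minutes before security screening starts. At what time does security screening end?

2:27 PM

The train ride starts at 1:02 PM − 305 min = 7:57 AM.
Boarding ends at 7:57 AM + 305 min = 1:02 PM.
Security screening ends at 1:02 PM + 85 min = 2:27 PM.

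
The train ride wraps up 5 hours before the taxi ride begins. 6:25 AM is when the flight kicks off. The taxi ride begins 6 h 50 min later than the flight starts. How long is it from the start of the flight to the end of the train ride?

The taxi ride starts at 6:25 AM + 410 min = 1:15 PM.
The train ride ends at 1:15 PM − 300 min = 8:15 AM.
From 6:25 AM to 8:15 AM is 1 hour 50 minutes.

1 hour 50 minutes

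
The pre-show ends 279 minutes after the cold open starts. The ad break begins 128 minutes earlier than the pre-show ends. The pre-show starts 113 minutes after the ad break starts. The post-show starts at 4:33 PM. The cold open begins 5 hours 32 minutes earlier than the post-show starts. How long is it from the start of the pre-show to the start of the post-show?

The cold open starts at 4:33 PM − 332 min = 11:01 AM.
The pre-show ends at 11:01 AM + 279 min = 3:40 PM.
The ad break starts at 3:40 PM − 128 min = 1:32 PM.
The pre-show starts at 1:32 PM + 113 min = 3:25 PM.
From 3:25 PM to 4:33 PM is 68 minutes.

68 minutes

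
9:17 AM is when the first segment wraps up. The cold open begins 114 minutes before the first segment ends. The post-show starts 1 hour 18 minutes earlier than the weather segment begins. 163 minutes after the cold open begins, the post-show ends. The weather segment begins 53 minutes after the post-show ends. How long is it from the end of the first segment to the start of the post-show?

24 minutes

The cold open starts at 9:17 AM − 114 min = 7:23 AM.
The post-show ends at 7:23 AM + 163 min = 10:06 AM.
The weather segment starts at 10:06 AM + 53 min = 10:59 AM.
The post-show starts at 10:59 AM − 78 min = 9:41 AM.
From 9:17 AM to 9:41 AM is 24 minutes.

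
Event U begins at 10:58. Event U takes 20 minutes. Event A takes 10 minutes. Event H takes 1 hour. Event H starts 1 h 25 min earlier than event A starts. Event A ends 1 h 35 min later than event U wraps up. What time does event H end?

Event U ends at 10:58 + 20 min = 11:18.
Event A ends at 11:18 + 95 min = 12:53.
Event A starts at 12:53 − 10 min = 12:43.
Event H starts at 12:43 − 85 min = 11:18.
Event H ends at 11:18 + 60 min = 12:18.

12:18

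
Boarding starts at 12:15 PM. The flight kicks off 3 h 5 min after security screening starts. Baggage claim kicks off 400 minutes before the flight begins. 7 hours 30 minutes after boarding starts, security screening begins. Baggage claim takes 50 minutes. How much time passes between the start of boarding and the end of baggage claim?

4 hours 45 minutes

Security screening starts at 12:15 PM + 450 min = 7:45 PM.
The flight starts at 7:45 PM + 185 min = 10:50 PM.
Baggage claim starts at 10:50 PM − 400 min = 4:10 PM.
Baggage claim ends at 4:10 PM + 50 min = 5:00 PM.
From 12:15 PM to 5:00 PM is 4 hours 45 minutes.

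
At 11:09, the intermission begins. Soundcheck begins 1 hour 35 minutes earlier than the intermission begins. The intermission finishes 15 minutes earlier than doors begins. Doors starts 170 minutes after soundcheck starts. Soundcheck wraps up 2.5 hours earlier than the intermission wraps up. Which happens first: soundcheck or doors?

soundcheck

Soundcheck starts at 11:09 − 95 min = 09:34.
Doors starts at 09:34 + 170 min = 12:24.
Soundcheck starts at 09:34 and doors starts at 12:24, so soundcheck is first.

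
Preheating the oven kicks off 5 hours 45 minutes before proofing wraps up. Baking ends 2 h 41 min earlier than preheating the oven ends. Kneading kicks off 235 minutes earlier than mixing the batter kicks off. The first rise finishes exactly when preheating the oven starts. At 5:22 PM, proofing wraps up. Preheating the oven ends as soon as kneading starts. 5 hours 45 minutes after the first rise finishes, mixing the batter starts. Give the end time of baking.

10:46 AM

Preheating the oven starts at 5:22 PM − 345 min = 11:37 AM.
So the first rise ends at 11:37 AM.
Mixing the batter starts at 11:37 AM + 345 min = 5:22 PM.
Kneading starts at 5:22 PM − 235 min = 1:27 PM.
So preheating the oven ends at 1:27 PM.
Baking ends at 1:27 PM − 161 min = 10:46 AM.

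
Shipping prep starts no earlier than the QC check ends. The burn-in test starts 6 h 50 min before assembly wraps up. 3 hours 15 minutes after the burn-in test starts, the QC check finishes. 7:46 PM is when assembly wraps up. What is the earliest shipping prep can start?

The burn-in test starts at 7:46 PM − 410 min = 12:56 PM.
The QC check ends at 12:56 PM + 195 min = 4:11 PM.
Shipping prep is bounded by the QC check, so the earliest it can start is 4:11 PM.

4:11 PM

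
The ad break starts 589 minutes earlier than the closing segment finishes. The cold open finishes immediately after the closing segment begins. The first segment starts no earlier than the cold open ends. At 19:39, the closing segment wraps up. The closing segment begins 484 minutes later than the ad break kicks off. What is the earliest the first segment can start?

17:54

The ad break starts at 19:39 − 589 min = 09:50.
The closing segment starts at 09:50 + 484 min = 17:54.
So the cold open ends at 17:54.
The first segment is bounded by the cold open, so the earliest it can start is 17:54.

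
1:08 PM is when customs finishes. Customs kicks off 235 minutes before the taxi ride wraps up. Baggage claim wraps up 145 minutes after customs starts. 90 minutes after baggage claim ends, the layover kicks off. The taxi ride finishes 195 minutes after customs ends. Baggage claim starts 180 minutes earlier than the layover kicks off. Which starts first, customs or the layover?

customs

The taxi ride ends at 1:08 PM + 195 min = 4:23 PM.
Customs starts at 4:23 PM − 235 min = 12:28 PM.
Baggage claim ends at 12:28 PM + 145 min = 2:53 PM.
The layover starts at 2:53 PM + 90 min = 4:23 PM.
Customs starts at 12:28 PM and the layover starts at 4:23 PM, so customs is first.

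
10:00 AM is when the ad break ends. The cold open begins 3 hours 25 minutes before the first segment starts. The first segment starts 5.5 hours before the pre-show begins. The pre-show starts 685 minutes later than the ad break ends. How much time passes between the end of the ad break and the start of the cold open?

2 h 30 min

The pre-show starts at 10:00 AM + 685 min = 9:25 PM.
The first segment starts at 9:25 PM − 330 min = 3:55 PM.
The cold open starts at 3:55 PM − 205 min = 12:30 PM.
From 10:00 AM to 12:30 PM is 2 h 30 min.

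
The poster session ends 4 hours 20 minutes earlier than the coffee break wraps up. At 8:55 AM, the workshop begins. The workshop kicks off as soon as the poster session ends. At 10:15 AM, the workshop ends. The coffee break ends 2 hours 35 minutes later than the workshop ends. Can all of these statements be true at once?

No

The coffee break ends at 10:15 AM + 155 min = 12:50 PM.
The poster session ends at 12:50 PM − 260 min = 8:30 AM.
So the workshop starts at 8:30 AM.
But the workshop is also said to start at 8:55 AM — a 25-minute conflict.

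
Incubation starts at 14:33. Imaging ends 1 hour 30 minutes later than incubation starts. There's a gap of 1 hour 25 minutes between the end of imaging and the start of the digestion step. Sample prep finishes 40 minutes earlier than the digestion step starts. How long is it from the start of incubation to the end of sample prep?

2 h 15 min

Imaging ends at 14:33 + 90 min = 16:03.
The digestion step starts at 16:03 + 85 min = 17:28.
Sample prep ends at 17:28 − 40 min = 16:48.
From 14:33 to 16:48 is 2 h 15 min.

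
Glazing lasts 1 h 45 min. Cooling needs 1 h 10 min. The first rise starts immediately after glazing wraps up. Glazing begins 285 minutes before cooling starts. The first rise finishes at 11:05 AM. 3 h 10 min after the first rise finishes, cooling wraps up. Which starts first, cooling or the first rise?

Cooling ends at 11:05 AM + 190 min = 2:15 PM.
Cooling starts at 2:15 PM − 70 min = 1:05 PM.
Glazing starts at 1:05 PM − 285 min = 8:20 AM.
Glazing ends at 8:20 AM + 105 min = 10:05 AM.
So the first rise starts at 10:05 AM.
Cooling starts at 1:05 PM and the first rise starts at 10:05 AM, so the first rise is first.

the first rise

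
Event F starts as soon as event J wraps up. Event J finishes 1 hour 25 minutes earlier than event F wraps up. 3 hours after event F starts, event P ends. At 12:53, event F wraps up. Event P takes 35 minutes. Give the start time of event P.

Event J ends at 12:53 − 85 min = 11:28.
So event F starts at 11:28.
Event P ends at 11:28 + 180 min = 14:28.
Event P starts at 14:28 − 35 min = 13:53.

13:53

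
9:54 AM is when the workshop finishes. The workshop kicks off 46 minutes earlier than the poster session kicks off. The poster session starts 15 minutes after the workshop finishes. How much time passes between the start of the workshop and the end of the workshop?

31 minutes

The poster session starts at 9:54 AM + 15 min = 10:09 AM.
The workshop starts at 10:09 AM − 46 min = 9:23 AM.
From 9:23 AM to 9:54 AM is 31 minutes.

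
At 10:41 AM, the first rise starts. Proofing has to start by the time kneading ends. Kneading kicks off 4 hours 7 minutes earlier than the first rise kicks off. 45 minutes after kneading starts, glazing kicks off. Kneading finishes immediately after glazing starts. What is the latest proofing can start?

7:19 AM

Kneading starts at 10:41 AM − 247 min = 6:34 AM.
Glazing starts at 6:34 AM + 45 min = 7:19 AM.
So kneading ends at 7:19 AM.
Proofing is bounded by kneading, so the latest it can start is 7:19 AM.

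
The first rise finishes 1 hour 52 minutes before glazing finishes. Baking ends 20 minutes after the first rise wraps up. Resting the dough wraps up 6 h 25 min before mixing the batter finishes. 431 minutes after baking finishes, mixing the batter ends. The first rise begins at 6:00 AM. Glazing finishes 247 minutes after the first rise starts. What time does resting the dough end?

9:21 AM

Glazing ends at 6:00 AM + 247 min = 10:07 AM.
The first rise ends at 10:07 AM − 112 min = 8:15 AM.
Baking ends at 8:15 AM + 20 min = 8:35 AM.
Mixing the batter ends at 8:35 AM + 431 min = 3:46 PM.
Resting the dough ends at 3:46 PM − 385 min = 9:21 AM.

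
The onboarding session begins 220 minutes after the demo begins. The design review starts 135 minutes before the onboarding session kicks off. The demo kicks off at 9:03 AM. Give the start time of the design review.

10:28 AM

The onboarding session starts at 9:03 AM + 220 min = 12:43 PM.
The design review starts at 12:43 PM − 135 min = 10:28 AM.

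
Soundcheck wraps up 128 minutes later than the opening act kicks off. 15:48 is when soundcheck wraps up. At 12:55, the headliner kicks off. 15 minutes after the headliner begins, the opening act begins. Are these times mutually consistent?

The opening act starts at 12:55 + 15 min = 13:10.
Soundcheck ends at 13:10 + 128 min = 15:18.
But soundcheck is also said to end at 15:48 — a 30-minute conflict.

No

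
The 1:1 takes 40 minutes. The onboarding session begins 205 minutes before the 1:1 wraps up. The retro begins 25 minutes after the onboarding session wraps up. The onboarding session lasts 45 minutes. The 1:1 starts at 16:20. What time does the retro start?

14:45

The 1:1 ends at 16:20 + 40 min = 17:00.
The onboarding session starts at 17:00 − 205 min = 13:35.
The onboarding session ends at 13:35 + 45 min = 14:20.
The retro starts at 14:20 + 25 min = 14:45.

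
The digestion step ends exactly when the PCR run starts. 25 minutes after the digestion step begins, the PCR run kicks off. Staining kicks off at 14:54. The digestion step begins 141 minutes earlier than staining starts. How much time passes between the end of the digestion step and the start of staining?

116 minutes

The digestion step starts at 14:54 − 141 min = 12:33.
The PCR run starts at 12:33 + 25 min = 12:58.
So the digestion step ends at 12:58.
From 12:58 to 14:54 is 116 minutes.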